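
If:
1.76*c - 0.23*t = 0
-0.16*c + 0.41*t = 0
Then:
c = 0.00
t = 0.00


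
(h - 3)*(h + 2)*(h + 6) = h^3 + 5*h^2 - 12*h - 36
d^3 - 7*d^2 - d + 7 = (d - 7)*(d - 1)*(d + 1)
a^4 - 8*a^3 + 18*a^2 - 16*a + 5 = (a - 5)*(a - 1)^3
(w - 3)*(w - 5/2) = w^2 - 11*w/2 + 15/2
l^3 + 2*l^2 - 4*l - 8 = (l - 2)*(l + 2)^2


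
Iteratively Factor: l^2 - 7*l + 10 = (l - 2)*(l - 5)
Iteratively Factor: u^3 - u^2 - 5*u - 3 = (u - 3)*(u^2 + 2*u + 1) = (u - 3)*(u + 1)*(u + 1)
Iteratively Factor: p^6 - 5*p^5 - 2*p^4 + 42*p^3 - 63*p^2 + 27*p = (p + 3)*(p^5 - 8*p^4 + 22*p^3 - 24*p^2 + 9*p) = (p - 1)*(p + 3)*(p^4 - 7*p^3 + 15*p^2 - 9*p) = (p - 1)^2*(p + 3)*(p^3 - 6*p^2 + 9*p) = p*(p - 1)^2*(p + 3)*(p^2 - 6*p + 9) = p*(p - 3)*(p - 1)^2*(p + 3)*(p - 3)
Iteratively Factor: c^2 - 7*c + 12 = (c - 3)*(c - 4)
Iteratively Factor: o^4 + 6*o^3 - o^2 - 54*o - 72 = (o + 4)*(o^3 + 2*o^2 - 9*o - 18) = (o + 2)*(o + 4)*(o^2 - 9) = (o + 2)*(o + 3)*(o + 4)*(o - 3)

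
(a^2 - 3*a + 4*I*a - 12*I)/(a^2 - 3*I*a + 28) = (a - 3)/(a - 7*I)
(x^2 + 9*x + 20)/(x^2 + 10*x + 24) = (x + 5)/(x + 6)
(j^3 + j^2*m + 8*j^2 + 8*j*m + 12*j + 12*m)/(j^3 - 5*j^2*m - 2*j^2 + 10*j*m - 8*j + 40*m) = (j^2 + j*m + 6*j + 6*m)/(j^2 - 5*j*m - 4*j + 20*m)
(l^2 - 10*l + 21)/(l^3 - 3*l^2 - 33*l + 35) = (l - 3)/(l^2 + 4*l - 5)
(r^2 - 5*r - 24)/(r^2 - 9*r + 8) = (r + 3)/(r - 1)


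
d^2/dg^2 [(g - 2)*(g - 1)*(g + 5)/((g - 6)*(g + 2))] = 2*(23*g^3 + 246*g^2 - 156*g + 1192)/(g^6 - 12*g^5 + 12*g^4 + 224*g^3 - 144*g^2 - 1728*g - 1728)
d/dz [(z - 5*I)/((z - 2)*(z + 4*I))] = ((-z + 5*I)*(z - 2) + (-z + 5*I)*(z + 4*I) + (z - 2)*(z + 4*I))/((z - 2)^2*(z + 4*I)^2)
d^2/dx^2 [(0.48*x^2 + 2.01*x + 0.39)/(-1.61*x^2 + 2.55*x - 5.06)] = (-14.361522*x^3 + 17.396694*x^2 + 107.854866*x - 75.167118)/(4.173281*x^6 - 19.829565*x^5 + 70.755153*x^4 - 141.224355*x^3 + 222.373338*x^2 - 195.86754*x + 129.554216)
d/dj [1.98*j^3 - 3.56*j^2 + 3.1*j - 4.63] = 5.94*j^2 - 7.12*j + 3.1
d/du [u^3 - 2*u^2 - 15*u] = 3*u^2 - 4*u - 15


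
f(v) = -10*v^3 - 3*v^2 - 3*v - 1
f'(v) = -30*v^2 - 6*v - 3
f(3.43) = -450.12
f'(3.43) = -376.53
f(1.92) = -88.60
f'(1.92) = -125.11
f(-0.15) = -0.58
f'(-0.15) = -2.78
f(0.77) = -9.65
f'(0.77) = -25.41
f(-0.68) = 2.80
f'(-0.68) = -12.79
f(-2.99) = 248.46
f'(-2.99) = -253.26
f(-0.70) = 3.06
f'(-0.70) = -13.50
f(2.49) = -181.45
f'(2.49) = -203.94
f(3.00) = -307.00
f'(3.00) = -291.00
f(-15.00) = 33119.00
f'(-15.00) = -6663.00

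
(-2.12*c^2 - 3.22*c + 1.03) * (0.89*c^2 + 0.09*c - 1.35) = -1.8868*c^4 - 3.0566*c^3 + 3.4889*c^2 + 4.4397*c - 1.3905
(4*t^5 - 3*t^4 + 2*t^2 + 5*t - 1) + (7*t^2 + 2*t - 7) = 4*t^5 - 3*t^4 + 9*t^2 + 7*t - 8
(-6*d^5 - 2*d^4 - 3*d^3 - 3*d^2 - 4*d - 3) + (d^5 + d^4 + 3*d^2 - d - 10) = -5*d^5 - d^4 - 3*d^3 - 5*d - 13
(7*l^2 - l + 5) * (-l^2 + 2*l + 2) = -7*l^4 + 15*l^3 + 7*l^2 + 8*l + 10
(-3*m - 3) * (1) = -3*m - 3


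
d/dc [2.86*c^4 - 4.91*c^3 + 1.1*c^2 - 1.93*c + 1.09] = 11.44*c^3 - 14.73*c^2 + 2.2*c - 1.93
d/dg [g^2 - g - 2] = 2*g - 1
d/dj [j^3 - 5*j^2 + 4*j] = 3*j^2 - 10*j + 4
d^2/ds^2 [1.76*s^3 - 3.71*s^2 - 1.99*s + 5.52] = 10.56*s - 7.42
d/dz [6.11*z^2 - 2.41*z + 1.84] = 12.22*z - 2.41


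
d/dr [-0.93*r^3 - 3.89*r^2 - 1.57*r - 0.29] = -2.79*r^2 - 7.78*r - 1.57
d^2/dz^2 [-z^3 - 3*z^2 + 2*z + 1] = -6*z - 6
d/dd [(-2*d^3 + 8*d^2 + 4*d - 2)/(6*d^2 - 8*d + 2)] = (-3*d^4 + 8*d^3 - 25*d^2 + 14*d - 2)/(9*d^4 - 24*d^3 + 22*d^2 - 8*d + 1)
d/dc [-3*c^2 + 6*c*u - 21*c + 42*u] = -6*c + 6*u - 21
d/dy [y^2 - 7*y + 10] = 2*y - 7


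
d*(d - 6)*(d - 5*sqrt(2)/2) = d^3 - 6*d^2 - 5*sqrt(2)*d^2/2 + 15*sqrt(2)*d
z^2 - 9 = (z - 3)*(z + 3)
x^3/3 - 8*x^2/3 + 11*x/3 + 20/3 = (x/3 + 1/3)*(x - 5)*(x - 4)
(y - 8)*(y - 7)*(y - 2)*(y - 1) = y^4 - 18*y^3 + 103*y^2 - 198*y + 112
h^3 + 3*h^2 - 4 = (h - 1)*(h + 2)^2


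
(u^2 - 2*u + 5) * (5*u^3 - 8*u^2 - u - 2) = 5*u^5 - 18*u^4 + 40*u^3 - 40*u^2 - u - 10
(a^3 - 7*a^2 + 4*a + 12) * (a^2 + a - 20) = a^5 - 6*a^4 - 23*a^3 + 156*a^2 - 68*a - 240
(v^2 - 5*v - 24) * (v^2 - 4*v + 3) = v^4 - 9*v^3 - v^2 + 81*v - 72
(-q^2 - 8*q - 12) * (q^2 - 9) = -q^4 - 8*q^3 - 3*q^2 + 72*q + 108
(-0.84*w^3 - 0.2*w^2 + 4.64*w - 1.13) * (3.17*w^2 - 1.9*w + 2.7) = -2.6628*w^5 + 0.962*w^4 + 12.8208*w^3 - 12.9381*w^2 + 14.675*w - 3.051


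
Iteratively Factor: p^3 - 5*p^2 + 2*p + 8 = (p - 2)*(p^2 - 3*p - 4) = (p - 2)*(p + 1)*(p - 4)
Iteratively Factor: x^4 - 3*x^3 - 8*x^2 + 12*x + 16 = (x - 4)*(x^3 + x^2 - 4*x - 4) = (x - 4)*(x + 1)*(x^2 - 4) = (x - 4)*(x - 2)*(x + 1)*(x + 2)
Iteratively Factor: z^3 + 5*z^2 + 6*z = (z + 2)*(z^2 + 3*z) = z*(z + 2)*(z + 3)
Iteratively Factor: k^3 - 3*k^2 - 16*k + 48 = (k + 4)*(k^2 - 7*k + 12) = (k - 4)*(k + 4)*(k - 3)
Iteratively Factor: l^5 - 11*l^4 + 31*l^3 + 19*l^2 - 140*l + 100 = (l - 5)*(l^4 - 6*l^3 + l^2 + 24*l - 20) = (l - 5)*(l + 2)*(l^3 - 8*l^2 + 17*l - 10) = (l - 5)^2*(l + 2)*(l^2 - 3*l + 2) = (l - 5)^2*(l - 1)*(l + 2)*(l - 2)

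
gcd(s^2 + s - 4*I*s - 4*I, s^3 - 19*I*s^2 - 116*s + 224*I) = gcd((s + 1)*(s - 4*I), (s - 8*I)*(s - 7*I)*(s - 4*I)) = s - 4*I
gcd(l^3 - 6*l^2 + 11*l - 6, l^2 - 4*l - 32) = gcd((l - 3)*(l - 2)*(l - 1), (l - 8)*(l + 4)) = 1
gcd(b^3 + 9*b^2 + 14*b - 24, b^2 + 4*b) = b + 4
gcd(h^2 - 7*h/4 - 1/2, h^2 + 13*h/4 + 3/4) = h + 1/4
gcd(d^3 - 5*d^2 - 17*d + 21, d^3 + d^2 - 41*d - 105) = d^2 - 4*d - 21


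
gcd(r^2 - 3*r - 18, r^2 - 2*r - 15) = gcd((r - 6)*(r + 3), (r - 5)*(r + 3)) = r + 3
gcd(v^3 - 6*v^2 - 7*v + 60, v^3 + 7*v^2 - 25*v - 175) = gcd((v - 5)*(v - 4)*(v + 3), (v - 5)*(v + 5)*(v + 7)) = v - 5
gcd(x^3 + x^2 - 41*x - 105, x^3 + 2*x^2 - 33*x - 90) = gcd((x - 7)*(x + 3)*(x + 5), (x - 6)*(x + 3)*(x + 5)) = x^2 + 8*x + 15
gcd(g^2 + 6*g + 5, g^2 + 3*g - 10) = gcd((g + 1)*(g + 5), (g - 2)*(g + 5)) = g + 5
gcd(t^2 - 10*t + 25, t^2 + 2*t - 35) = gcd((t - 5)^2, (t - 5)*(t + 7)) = t - 5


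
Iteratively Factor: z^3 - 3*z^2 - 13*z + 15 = (z + 3)*(z^2 - 6*z + 5) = (z - 1)*(z + 3)*(z - 5)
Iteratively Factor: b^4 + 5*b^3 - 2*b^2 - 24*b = (b)*(b^3 + 5*b^2 - 2*b - 24) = b*(b + 3)*(b^2 + 2*b - 8) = b*(b - 2)*(b + 3)*(b + 4)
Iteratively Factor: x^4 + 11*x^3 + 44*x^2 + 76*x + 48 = (x + 3)*(x^3 + 8*x^2 + 20*x + 16) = (x + 2)*(x + 3)*(x^2 + 6*x + 8) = (x + 2)^2*(x + 3)*(x + 4)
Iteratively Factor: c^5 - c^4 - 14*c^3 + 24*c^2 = (c + 4)*(c^4 - 5*c^3 + 6*c^2) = (c - 3)*(c + 4)*(c^3 - 2*c^2) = c*(c - 3)*(c + 4)*(c^2 - 2*c) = c*(c - 3)*(c - 2)*(c + 4)*(c)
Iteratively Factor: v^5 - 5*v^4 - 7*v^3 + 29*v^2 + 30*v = (v + 2)*(v^4 - 7*v^3 + 7*v^2 + 15*v) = (v - 5)*(v + 2)*(v^3 - 2*v^2 - 3*v) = (v - 5)*(v - 3)*(v + 2)*(v^2 + v) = v*(v - 5)*(v - 3)*(v + 2)*(v + 1)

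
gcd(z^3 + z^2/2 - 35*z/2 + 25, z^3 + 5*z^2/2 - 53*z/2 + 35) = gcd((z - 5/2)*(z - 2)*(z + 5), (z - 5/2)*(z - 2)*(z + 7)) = z^2 - 9*z/2 + 5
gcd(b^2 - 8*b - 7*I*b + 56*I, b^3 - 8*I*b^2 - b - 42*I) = b - 7*I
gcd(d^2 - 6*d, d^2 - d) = d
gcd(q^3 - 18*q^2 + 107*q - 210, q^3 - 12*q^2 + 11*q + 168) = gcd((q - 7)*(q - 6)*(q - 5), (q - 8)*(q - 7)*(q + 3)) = q - 7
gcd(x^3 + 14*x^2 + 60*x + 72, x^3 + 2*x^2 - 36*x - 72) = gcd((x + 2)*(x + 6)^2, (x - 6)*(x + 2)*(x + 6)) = x^2 + 8*x + 12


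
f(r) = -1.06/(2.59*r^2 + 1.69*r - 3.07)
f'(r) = -1.06*(-5.18*r - 1.69)/(2.59*r^2 + 1.69*r - 3.07)^2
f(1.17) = -0.43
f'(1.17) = 1.37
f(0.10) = 0.37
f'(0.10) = 0.28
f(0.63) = 1.08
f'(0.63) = 5.50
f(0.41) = 0.55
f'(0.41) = 1.07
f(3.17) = -0.04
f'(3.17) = 0.02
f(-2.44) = -0.13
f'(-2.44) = -0.17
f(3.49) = -0.03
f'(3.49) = 0.02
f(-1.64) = -0.94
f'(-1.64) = -5.70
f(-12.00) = -0.00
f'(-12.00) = -0.00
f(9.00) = -0.00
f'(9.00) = 0.00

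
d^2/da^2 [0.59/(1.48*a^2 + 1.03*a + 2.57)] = (-2.584672*a^2 - 1.798792*a + 0.59*(2.96*a + 1.03)*(5.92*a + 2.06) - 4.488248)/(1.48*a^2 + 1.03*a + 2.57)^3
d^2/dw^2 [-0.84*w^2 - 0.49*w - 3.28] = -1.68000000000000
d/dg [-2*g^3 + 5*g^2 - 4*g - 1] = -6*g^2 + 10*g - 4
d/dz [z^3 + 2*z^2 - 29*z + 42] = 3*z^2 + 4*z - 29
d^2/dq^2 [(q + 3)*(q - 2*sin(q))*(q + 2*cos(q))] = -2*sqrt(2)*q^2*cos(q + pi/4) - 2*q*sin(q) + 8*q*sin(2*q) - 14*q*cos(q) + 6*q - 16*sin(q) + 24*sin(2*q) - 8*cos(q) - 8*cos(2*q) + 6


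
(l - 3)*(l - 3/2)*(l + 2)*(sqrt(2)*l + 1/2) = sqrt(2)*l^4 - 5*sqrt(2)*l^3/2 + l^3/2 - 9*sqrt(2)*l^2/2 - 5*l^2/4 - 9*l/4 + 9*sqrt(2)*l + 9/2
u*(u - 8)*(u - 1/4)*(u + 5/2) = u^4 - 23*u^3/4 - 149*u^2/8 + 5*u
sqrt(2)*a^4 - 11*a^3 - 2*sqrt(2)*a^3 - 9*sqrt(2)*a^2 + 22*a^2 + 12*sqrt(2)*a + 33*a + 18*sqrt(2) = (a - 3)*(a + 1)*(a - 6*sqrt(2))*(sqrt(2)*a + 1)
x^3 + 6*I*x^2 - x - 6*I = (x - 1)*(x + 1)*(x + 6*I)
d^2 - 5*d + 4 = (d - 4)*(d - 1)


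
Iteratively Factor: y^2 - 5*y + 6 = (y - 3)*(y - 2)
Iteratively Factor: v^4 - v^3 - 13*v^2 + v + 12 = (v - 4)*(v^3 + 3*v^2 - v - 3) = (v - 4)*(v + 1)*(v^2 + 2*v - 3) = (v - 4)*(v - 1)*(v + 1)*(v + 3)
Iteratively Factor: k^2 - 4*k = (k - 4)*(k)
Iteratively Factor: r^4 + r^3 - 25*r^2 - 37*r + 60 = (r - 5)*(r^3 + 6*r^2 + 5*r - 12) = (r - 5)*(r - 1)*(r^2 + 7*r + 12) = (r - 5)*(r - 1)*(r + 4)*(r + 3)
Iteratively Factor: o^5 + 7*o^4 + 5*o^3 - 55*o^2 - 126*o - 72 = (o + 1)*(o^4 + 6*o^3 - o^2 - 54*o - 72) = (o + 1)*(o + 3)*(o^3 + 3*o^2 - 10*o - 24) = (o - 3)*(o + 1)*(o + 3)*(o^2 + 6*o + 8) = (o - 3)*(o + 1)*(o + 3)*(o + 4)*(o + 2)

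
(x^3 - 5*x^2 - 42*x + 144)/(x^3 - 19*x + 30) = (x^2 - 2*x - 48)/(x^2 + 3*x - 10)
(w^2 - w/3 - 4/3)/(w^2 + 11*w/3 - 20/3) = (w + 1)/(w + 5)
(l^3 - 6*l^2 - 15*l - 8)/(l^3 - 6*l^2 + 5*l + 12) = (l^2 - 7*l - 8)/(l^2 - 7*l + 12)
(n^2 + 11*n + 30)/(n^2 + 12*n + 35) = (n + 6)/(n + 7)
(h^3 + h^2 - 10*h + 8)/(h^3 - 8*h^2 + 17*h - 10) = (h + 4)/(h - 5)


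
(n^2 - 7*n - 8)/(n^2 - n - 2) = (n - 8)/(n - 2)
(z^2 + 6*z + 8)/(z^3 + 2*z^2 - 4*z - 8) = (z + 4)/(z^2 - 4)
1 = 1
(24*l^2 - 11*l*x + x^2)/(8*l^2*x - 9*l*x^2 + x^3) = (-3*l + x)/(x*(-l + x))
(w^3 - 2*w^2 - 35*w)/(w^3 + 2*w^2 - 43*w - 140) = w/(w + 4)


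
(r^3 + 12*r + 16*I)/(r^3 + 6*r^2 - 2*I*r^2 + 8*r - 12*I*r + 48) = (r + 2*I)/(r + 6)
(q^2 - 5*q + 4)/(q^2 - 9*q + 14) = (q^2 - 5*q + 4)/(q^2 - 9*q + 14)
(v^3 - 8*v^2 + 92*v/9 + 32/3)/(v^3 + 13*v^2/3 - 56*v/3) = (v^2 - 16*v/3 - 4)/(v*(v + 7))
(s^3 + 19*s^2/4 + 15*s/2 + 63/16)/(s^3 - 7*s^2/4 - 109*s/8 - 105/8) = (s + 3/2)/(s - 5)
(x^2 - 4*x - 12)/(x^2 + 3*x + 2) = (x - 6)/(x + 1)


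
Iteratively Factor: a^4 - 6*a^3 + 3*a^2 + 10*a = (a - 2)*(a^3 - 4*a^2 - 5*a) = a*(a - 2)*(a^2 - 4*a - 5) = a*(a - 2)*(a + 1)*(a - 5)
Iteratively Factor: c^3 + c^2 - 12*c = (c + 4)*(c^2 - 3*c) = c*(c + 4)*(c - 3)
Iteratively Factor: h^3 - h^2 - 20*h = (h - 5)*(h^2 + 4*h) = h*(h - 5)*(h + 4)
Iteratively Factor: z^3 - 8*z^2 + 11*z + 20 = (z - 5)*(z^2 - 3*z - 4) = (z - 5)*(z - 4)*(z + 1)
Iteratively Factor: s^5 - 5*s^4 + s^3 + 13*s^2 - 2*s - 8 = (s - 4)*(s^4 - s^3 - 3*s^2 + s + 2) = (s - 4)*(s + 1)*(s^3 - 2*s^2 - s + 2) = (s - 4)*(s - 1)*(s + 1)*(s^2 - s - 2) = (s - 4)*(s - 1)*(s + 1)^2*(s - 2)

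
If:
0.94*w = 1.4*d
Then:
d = 0.671428571428571*w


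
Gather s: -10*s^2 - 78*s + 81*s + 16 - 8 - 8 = -10*s^2 + 3*s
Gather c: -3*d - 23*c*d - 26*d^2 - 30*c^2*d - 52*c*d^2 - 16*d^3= -30*c^2*d + c*(-52*d^2 - 23*d) - 16*d^3 - 26*d^2 - 3*d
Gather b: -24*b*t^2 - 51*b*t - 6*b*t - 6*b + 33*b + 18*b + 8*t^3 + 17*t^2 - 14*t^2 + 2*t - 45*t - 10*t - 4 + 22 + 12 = b*(-24*t^2 - 57*t + 45) + 8*t^3 + 3*t^2 - 53*t + 30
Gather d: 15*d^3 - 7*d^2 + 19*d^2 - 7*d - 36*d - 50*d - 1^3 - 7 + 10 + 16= 15*d^3 + 12*d^2 - 93*d + 18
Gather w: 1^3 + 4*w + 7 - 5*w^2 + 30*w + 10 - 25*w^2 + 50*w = -30*w^2 + 84*w + 18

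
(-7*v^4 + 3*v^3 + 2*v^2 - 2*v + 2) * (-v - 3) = 7*v^5 + 18*v^4 - 11*v^3 - 4*v^2 + 4*v - 6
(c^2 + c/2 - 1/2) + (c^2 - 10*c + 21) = 2*c^2 - 19*c/2 + 41/2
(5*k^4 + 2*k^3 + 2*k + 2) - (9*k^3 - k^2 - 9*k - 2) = 5*k^4 - 7*k^3 + k^2 + 11*k + 4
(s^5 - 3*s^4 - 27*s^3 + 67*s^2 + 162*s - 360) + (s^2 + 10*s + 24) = s^5 - 3*s^4 - 27*s^3 + 68*s^2 + 172*s - 336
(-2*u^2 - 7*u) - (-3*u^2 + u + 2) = u^2 - 8*u - 2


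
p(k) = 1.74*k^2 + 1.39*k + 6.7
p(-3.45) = 22.61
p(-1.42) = 8.23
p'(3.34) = 13.01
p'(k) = 3.48*k + 1.39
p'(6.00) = 22.27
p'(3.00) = 11.83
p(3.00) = 26.53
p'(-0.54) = -0.49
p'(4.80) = 18.09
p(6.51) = 89.49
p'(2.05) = 8.52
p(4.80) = 53.46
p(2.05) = 16.86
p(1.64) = 13.66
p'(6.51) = 24.04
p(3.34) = 30.75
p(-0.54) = 6.46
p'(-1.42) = -3.55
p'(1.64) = 7.10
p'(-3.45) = -10.62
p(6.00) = 77.68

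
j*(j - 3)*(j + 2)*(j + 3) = j^4 + 2*j^3 - 9*j^2 - 18*j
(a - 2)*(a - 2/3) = a^2 - 8*a/3 + 4/3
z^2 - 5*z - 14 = (z - 7)*(z + 2)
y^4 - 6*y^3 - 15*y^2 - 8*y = y*(y - 8)*(y + 1)^2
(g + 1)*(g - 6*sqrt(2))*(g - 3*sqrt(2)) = g^3 - 9*sqrt(2)*g^2 + g^2 - 9*sqrt(2)*g + 36*g + 36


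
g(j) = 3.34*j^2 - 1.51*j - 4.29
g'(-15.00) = -101.71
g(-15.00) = 769.86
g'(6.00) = 38.57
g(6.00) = 106.89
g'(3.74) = 23.47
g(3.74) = 36.78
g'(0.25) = 0.16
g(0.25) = -4.46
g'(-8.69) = -59.56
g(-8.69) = 261.06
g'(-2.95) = -21.22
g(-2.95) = 29.23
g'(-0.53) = -5.05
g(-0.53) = -2.55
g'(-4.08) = -28.76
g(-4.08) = 57.47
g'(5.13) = 32.76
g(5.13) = 75.86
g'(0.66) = 2.90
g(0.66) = -3.83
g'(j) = 6.68*j - 1.51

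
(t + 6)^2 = t^2 + 12*t + 36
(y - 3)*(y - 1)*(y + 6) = y^3 + 2*y^2 - 21*y + 18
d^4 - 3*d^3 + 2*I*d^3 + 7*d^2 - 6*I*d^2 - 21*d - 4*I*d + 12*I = (d - 3)*(d - I)^2*(d + 4*I)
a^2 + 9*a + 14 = (a + 2)*(a + 7)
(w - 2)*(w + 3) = w^2 + w - 6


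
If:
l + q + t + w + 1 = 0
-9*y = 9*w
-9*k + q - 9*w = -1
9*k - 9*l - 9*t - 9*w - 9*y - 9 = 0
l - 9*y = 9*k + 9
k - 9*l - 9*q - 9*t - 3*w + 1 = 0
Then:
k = 53/25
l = 2313/50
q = -1/10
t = -2257/50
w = -101/50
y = 101/50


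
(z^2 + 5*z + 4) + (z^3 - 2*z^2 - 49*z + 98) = z^3 - z^2 - 44*z + 102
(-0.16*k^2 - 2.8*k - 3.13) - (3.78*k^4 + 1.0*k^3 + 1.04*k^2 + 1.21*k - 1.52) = -3.78*k^4 - 1.0*k^3 - 1.2*k^2 - 4.01*k - 1.61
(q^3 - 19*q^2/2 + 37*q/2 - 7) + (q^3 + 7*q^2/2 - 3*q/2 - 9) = 2*q^3 - 6*q^2 + 17*q - 16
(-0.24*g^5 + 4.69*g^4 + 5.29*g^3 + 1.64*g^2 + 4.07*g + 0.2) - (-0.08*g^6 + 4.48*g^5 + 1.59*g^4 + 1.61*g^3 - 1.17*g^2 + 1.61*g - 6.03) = 0.08*g^6 - 4.72*g^5 + 3.1*g^4 + 3.68*g^3 + 2.81*g^2 + 2.46*g + 6.23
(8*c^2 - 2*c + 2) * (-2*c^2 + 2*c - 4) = -16*c^4 + 20*c^3 - 40*c^2 + 12*c - 8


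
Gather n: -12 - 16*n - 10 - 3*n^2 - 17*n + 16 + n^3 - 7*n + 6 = n^3 - 3*n^2 - 40*n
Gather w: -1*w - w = -2*w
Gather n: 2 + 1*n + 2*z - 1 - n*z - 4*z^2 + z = n*(1 - z) - 4*z^2 + 3*z + 1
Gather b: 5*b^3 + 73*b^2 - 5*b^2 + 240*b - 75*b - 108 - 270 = 5*b^3 + 68*b^2 + 165*b - 378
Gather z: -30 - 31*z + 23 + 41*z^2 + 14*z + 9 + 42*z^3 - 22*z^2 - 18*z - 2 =42*z^3 + 19*z^2 - 35*z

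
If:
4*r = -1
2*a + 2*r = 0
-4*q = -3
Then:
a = 1/4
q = 3/4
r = -1/4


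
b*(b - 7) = b^2 - 7*b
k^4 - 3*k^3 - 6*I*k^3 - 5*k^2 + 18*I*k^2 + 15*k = k*(k - 3)*(k - 5*I)*(k - I)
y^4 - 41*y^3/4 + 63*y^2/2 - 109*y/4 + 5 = (y - 5)*(y - 4)*(y - 1)*(y - 1/4)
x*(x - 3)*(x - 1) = x^3 - 4*x^2 + 3*x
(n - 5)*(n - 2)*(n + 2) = n^3 - 5*n^2 - 4*n + 20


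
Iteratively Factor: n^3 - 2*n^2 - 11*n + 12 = (n + 3)*(n^2 - 5*n + 4) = (n - 1)*(n + 3)*(n - 4)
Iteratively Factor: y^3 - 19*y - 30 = (y + 2)*(y^2 - 2*y - 15) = (y - 5)*(y + 2)*(y + 3)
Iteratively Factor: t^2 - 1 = (t + 1)*(t - 1)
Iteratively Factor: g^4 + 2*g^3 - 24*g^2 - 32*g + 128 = (g - 4)*(g^3 + 6*g^2 - 32) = (g - 4)*(g + 4)*(g^2 + 2*g - 8) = (g - 4)*(g + 4)^2*(g - 2)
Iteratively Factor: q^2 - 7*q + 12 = (q - 3)*(q - 4)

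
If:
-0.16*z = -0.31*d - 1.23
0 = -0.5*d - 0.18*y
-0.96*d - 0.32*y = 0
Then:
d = 0.00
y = 0.00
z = 7.69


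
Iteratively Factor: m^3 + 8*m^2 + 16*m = (m + 4)*(m^2 + 4*m) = (m + 4)^2*(m)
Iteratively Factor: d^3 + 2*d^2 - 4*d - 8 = (d + 2)*(d^2 - 4) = (d - 2)*(d + 2)*(d + 2)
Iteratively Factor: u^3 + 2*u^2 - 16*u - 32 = (u + 2)*(u^2 - 16) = (u + 2)*(u + 4)*(u - 4)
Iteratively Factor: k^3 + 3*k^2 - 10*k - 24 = (k + 2)*(k^2 + k - 12) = (k + 2)*(k + 4)*(k - 3)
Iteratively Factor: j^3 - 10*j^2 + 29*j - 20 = (j - 4)*(j^2 - 6*j + 5) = (j - 4)*(j - 1)*(j - 5)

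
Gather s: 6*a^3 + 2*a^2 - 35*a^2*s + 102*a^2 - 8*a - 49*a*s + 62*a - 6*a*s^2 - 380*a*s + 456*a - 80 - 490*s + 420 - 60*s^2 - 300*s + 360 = 6*a^3 + 104*a^2 + 510*a + s^2*(-6*a - 60) + s*(-35*a^2 - 429*a - 790) + 700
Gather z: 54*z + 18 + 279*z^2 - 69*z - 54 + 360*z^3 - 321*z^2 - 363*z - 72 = 360*z^3 - 42*z^2 - 378*z - 108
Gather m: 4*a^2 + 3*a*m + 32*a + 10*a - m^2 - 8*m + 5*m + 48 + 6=4*a^2 + 42*a - m^2 + m*(3*a - 3) + 54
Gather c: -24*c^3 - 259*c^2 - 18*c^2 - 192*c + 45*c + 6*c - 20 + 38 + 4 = -24*c^3 - 277*c^2 - 141*c + 22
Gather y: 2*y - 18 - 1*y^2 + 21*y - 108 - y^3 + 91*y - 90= -y^3 - y^2 + 114*y - 216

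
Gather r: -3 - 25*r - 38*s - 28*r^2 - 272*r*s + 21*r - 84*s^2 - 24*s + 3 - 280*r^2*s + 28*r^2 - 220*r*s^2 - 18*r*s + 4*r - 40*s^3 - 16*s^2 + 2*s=-280*r^2*s + r*(-220*s^2 - 290*s) - 40*s^3 - 100*s^2 - 60*s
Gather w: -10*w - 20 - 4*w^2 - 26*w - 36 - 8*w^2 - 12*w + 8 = -12*w^2 - 48*w - 48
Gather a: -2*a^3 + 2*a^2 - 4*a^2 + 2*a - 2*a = -2*a^3 - 2*a^2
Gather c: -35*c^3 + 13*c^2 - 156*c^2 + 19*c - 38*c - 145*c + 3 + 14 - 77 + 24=-35*c^3 - 143*c^2 - 164*c - 36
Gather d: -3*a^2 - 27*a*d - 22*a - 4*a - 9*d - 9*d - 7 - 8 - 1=-3*a^2 - 26*a + d*(-27*a - 18) - 16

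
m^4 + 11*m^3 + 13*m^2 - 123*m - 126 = (m - 3)*(m + 1)*(m + 6)*(m + 7)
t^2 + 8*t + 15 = (t + 3)*(t + 5)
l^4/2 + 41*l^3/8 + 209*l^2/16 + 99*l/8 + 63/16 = (l/2 + 1/2)*(l + 3/4)*(l + 3/2)*(l + 7)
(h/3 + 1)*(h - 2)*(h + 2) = h^3/3 + h^2 - 4*h/3 - 4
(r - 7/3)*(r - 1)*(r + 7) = r^3 + 11*r^2/3 - 21*r + 49/3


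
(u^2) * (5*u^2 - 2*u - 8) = 5*u^4 - 2*u^3 - 8*u^2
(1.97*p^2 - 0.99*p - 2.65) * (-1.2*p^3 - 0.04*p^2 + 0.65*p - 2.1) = -2.364*p^5 + 1.1092*p^4 + 4.5001*p^3 - 4.6745*p^2 + 0.3565*p + 5.565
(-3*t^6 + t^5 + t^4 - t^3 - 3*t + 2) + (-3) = -3*t^6 + t^5 + t^4 - t^3 - 3*t - 1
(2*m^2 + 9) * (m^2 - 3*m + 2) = 2*m^4 - 6*m^3 + 13*m^2 - 27*m + 18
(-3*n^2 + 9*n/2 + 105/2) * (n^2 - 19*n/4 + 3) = -3*n^4 + 75*n^3/4 + 177*n^2/8 - 1887*n/8 + 315/2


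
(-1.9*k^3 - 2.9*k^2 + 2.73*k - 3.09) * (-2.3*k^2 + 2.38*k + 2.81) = 4.37*k^5 + 2.148*k^4 - 18.52*k^3 + 5.4554*k^2 + 0.317100000000001*k - 8.6829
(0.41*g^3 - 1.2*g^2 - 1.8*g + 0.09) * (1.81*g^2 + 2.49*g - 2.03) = 0.7421*g^5 - 1.1511*g^4 - 7.0783*g^3 - 1.8831*g^2 + 3.8781*g - 0.1827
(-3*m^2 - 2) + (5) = 3 - 3*m^2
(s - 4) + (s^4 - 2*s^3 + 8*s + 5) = s^4 - 2*s^3 + 9*s + 1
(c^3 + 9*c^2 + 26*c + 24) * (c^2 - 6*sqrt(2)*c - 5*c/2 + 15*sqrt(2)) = c^5 - 6*sqrt(2)*c^4 + 13*c^4/2 - 39*sqrt(2)*c^3 + 7*c^3/2 - 41*c^2 - 21*sqrt(2)*c^2 - 60*c + 246*sqrt(2)*c + 360*sqrt(2)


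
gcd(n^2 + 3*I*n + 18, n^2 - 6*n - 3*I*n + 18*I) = n - 3*I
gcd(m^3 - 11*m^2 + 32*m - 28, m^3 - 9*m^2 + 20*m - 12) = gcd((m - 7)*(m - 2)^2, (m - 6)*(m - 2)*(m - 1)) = m - 2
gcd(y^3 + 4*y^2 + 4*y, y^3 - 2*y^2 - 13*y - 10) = y + 2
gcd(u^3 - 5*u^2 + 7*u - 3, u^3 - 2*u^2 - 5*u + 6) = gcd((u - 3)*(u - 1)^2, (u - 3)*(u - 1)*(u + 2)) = u^2 - 4*u + 3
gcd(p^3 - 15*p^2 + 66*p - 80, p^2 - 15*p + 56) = p - 8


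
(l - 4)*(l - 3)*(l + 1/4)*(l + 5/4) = l^4 - 11*l^3/2 + 29*l^2/16 + 253*l/16 + 15/4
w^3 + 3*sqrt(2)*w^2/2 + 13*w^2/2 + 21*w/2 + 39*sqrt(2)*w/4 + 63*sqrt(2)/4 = (w + 3)*(w + 7/2)*(w + 3*sqrt(2)/2)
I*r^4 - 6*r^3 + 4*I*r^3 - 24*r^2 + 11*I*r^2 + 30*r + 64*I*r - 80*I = (r + 5)*(r - 2*I)*(r + 8*I)*(I*r - I)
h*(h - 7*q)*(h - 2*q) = h^3 - 9*h^2*q + 14*h*q^2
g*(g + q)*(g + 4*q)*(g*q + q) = g^4*q + 5*g^3*q^2 + g^3*q + 4*g^2*q^3 + 5*g^2*q^2 + 4*g*q^3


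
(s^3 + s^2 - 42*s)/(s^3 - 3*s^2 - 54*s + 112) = s*(s - 6)/(s^2 - 10*s + 16)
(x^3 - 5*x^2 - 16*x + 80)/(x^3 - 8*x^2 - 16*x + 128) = (x - 5)/(x - 8)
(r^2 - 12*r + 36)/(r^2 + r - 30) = (r^2 - 12*r + 36)/(r^2 + r - 30)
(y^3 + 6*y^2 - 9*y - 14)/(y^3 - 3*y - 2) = (y + 7)/(y + 1)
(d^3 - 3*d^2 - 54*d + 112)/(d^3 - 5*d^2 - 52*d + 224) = (d - 2)/(d - 4)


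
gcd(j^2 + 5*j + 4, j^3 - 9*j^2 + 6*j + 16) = j + 1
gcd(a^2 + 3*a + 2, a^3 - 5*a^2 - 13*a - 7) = a + 1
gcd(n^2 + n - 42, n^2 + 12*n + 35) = n + 7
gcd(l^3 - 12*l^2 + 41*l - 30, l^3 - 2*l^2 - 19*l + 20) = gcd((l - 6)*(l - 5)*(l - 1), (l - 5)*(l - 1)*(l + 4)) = l^2 - 6*l + 5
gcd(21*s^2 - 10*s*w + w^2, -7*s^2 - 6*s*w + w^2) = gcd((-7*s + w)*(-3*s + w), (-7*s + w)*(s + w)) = 7*s - w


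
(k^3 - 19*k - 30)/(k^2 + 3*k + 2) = (k^2 - 2*k - 15)/(k + 1)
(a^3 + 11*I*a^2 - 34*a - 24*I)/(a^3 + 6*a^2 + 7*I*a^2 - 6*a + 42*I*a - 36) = (a + 4*I)/(a + 6)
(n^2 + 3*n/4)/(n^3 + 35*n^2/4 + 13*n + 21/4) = n/(n^2 + 8*n + 7)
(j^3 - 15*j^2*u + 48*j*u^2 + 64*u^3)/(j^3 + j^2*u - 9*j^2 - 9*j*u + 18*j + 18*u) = (j^2 - 16*j*u + 64*u^2)/(j^2 - 9*j + 18)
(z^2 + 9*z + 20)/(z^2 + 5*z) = (z + 4)/z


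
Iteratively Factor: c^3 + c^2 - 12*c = (c)*(c^2 + c - 12) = c*(c - 3)*(c + 4)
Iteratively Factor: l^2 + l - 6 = (l - 2)*(l + 3)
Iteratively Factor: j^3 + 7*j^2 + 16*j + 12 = (j + 2)*(j^2 + 5*j + 6) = (j + 2)*(j + 3)*(j + 2)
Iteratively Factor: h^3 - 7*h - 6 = (h + 1)*(h^2 - h - 6) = (h - 3)*(h + 1)*(h + 2)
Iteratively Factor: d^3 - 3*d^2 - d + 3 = (d - 3)*(d^2 - 1) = (d - 3)*(d - 1)*(d + 1)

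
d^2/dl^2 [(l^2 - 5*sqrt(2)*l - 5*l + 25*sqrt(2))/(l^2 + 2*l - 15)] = 2*(-5*sqrt(2)*l^3 - 7*l^3 + 45*l^2 + 75*sqrt(2)*l^2 - 225*l - 75*sqrt(2)*l + 75 + 325*sqrt(2))/(l^6 + 6*l^5 - 33*l^4 - 172*l^3 + 495*l^2 + 1350*l - 3375)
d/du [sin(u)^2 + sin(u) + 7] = sin(2*u) + cos(u)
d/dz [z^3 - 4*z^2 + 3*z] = 3*z^2 - 8*z + 3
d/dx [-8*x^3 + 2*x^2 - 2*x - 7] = -24*x^2 + 4*x - 2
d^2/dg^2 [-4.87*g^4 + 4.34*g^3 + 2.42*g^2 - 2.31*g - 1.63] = -58.44*g^2 + 26.04*g + 4.84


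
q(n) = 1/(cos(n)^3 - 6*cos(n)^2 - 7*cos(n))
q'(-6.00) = -0.03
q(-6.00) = -0.09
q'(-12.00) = -0.09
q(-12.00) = -0.10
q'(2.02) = -0.33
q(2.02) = 0.55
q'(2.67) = 4.68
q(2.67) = 1.30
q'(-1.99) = 0.46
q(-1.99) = 0.56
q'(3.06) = 920.47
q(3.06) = 37.71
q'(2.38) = 0.94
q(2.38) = 0.65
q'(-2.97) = -98.94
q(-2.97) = 8.65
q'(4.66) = 51.89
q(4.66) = 2.86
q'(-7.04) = 0.16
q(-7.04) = -0.13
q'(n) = (3*sin(n)*cos(n)^2 - 12*sin(n)*cos(n) - 7*sin(n))/(cos(n)^3 - 6*cos(n)^2 - 7*cos(n))^2 = (3*sin(n) - 7*sin(n)/cos(n)^2 - 12*tan(n))/(sin(n)^2 + 6*cos(n) + 6)^2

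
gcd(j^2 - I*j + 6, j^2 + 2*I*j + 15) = j - 3*I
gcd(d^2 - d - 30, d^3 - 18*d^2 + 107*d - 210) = d - 6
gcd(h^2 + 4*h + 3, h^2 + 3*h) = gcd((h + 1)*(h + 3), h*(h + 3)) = h + 3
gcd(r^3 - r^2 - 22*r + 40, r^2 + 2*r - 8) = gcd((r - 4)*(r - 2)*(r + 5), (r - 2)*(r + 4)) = r - 2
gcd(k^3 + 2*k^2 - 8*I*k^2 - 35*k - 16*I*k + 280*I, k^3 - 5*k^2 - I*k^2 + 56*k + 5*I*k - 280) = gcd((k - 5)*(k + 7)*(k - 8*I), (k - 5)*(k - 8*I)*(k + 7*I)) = k^2 + k*(-5 - 8*I) + 40*I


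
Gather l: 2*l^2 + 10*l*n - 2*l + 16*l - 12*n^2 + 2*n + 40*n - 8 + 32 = 2*l^2 + l*(10*n + 14) - 12*n^2 + 42*n + 24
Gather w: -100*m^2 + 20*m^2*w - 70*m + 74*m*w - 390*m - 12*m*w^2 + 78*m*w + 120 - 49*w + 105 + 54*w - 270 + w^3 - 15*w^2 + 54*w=-100*m^2 - 460*m + w^3 + w^2*(-12*m - 15) + w*(20*m^2 + 152*m + 59) - 45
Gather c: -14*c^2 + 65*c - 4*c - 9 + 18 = -14*c^2 + 61*c + 9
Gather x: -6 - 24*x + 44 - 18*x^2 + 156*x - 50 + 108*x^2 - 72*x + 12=90*x^2 + 60*x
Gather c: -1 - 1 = -2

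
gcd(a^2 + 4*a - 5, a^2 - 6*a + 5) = a - 1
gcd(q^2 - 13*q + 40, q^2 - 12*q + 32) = q - 8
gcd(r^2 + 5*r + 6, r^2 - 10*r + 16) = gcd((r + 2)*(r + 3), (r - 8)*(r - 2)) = 1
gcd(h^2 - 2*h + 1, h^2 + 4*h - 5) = h - 1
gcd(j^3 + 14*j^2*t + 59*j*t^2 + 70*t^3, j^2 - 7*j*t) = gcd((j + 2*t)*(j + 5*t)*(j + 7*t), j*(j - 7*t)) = 1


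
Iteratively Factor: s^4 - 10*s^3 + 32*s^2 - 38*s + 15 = (s - 3)*(s^3 - 7*s^2 + 11*s - 5) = (s - 3)*(s - 1)*(s^2 - 6*s + 5) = (s - 5)*(s - 3)*(s - 1)*(s - 1)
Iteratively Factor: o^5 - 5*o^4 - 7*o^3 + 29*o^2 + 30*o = (o)*(o^4 - 5*o^3 - 7*o^2 + 29*o + 30) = o*(o + 1)*(o^3 - 6*o^2 - o + 30) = o*(o + 1)*(o + 2)*(o^2 - 8*o + 15) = o*(o - 5)*(o + 1)*(o + 2)*(o - 3)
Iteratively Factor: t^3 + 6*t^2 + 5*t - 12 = (t - 1)*(t^2 + 7*t + 12) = (t - 1)*(t + 3)*(t + 4)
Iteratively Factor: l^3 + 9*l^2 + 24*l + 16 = (l + 4)*(l^2 + 5*l + 4) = (l + 4)^2*(l + 1)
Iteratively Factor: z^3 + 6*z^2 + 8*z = (z)*(z^2 + 6*z + 8) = z*(z + 2)*(z + 4)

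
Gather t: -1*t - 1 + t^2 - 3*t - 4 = t^2 - 4*t - 5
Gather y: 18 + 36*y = 36*y + 18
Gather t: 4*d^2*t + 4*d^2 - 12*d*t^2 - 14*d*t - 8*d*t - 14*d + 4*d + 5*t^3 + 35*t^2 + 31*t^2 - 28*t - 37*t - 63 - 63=4*d^2 - 10*d + 5*t^3 + t^2*(66 - 12*d) + t*(4*d^2 - 22*d - 65) - 126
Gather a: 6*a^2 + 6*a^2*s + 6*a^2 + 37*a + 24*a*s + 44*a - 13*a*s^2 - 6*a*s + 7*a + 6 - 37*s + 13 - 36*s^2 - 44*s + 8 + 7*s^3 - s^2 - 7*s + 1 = a^2*(6*s + 12) + a*(-13*s^2 + 18*s + 88) + 7*s^3 - 37*s^2 - 88*s + 28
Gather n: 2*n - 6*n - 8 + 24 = 16 - 4*n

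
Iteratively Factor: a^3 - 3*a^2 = (a - 3)*(a^2) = a*(a - 3)*(a)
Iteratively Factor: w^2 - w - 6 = (w + 2)*(w - 3)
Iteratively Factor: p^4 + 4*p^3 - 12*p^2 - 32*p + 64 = (p + 4)*(p^3 - 12*p + 16) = (p - 2)*(p + 4)*(p^2 + 2*p - 8) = (p - 2)*(p + 4)^2*(p - 2)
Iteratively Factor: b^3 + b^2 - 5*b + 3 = (b - 1)*(b^2 + 2*b - 3) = (b - 1)*(b + 3)*(b - 1)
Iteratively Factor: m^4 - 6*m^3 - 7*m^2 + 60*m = (m)*(m^3 - 6*m^2 - 7*m + 60) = m*(m - 4)*(m^2 - 2*m - 15) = m*(m - 4)*(m + 3)*(m - 5)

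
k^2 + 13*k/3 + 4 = (k + 4/3)*(k + 3)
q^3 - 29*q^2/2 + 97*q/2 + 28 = (q - 8)*(q - 7)*(q + 1/2)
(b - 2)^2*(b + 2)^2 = b^4 - 8*b^2 + 16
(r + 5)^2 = r^2 + 10*r + 25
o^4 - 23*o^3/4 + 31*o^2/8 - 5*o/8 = o*(o - 5)*(o - 1/2)*(o - 1/4)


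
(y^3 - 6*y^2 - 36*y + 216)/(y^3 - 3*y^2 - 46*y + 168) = (y^2 - 36)/(y^2 + 3*y - 28)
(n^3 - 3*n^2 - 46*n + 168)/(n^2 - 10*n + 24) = n + 7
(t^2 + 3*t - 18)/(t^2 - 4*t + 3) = (t + 6)/(t - 1)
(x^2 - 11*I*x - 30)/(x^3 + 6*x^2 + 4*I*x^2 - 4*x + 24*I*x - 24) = (x^2 - 11*I*x - 30)/(x^3 + x^2*(6 + 4*I) + x*(-4 + 24*I) - 24)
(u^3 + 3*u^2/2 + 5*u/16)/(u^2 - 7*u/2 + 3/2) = u*(16*u^2 + 24*u + 5)/(8*(2*u^2 - 7*u + 3))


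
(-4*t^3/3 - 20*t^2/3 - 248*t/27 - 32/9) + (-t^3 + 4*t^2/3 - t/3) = -7*t^3/3 - 16*t^2/3 - 257*t/27 - 32/9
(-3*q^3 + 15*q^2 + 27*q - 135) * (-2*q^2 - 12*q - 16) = 6*q^5 + 6*q^4 - 186*q^3 - 294*q^2 + 1188*q + 2160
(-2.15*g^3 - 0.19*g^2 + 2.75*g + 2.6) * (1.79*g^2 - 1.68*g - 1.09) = -3.8485*g^5 + 3.2719*g^4 + 7.5852*g^3 + 0.241099999999999*g^2 - 7.3655*g - 2.834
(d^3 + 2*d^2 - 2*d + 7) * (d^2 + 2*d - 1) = d^5 + 4*d^4 + d^3 + d^2 + 16*d - 7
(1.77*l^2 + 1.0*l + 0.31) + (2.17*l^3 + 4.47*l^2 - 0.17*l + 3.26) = 2.17*l^3 + 6.24*l^2 + 0.83*l + 3.57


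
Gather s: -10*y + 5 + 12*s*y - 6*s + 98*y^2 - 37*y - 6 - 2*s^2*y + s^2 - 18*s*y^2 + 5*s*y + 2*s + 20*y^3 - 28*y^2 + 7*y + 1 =s^2*(1 - 2*y) + s*(-18*y^2 + 17*y - 4) + 20*y^3 + 70*y^2 - 40*y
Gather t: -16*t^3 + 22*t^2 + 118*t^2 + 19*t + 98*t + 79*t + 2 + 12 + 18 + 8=-16*t^3 + 140*t^2 + 196*t + 40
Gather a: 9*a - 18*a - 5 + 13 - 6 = 2 - 9*a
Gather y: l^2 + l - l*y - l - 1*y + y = l^2 - l*y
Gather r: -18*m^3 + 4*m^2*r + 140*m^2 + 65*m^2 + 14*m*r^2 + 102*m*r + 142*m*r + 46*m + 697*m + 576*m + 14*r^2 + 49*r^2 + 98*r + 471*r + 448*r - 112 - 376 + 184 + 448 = -18*m^3 + 205*m^2 + 1319*m + r^2*(14*m + 63) + r*(4*m^2 + 244*m + 1017) + 144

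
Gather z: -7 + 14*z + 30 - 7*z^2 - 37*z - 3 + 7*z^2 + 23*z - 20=0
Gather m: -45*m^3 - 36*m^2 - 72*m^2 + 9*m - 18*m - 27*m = -45*m^3 - 108*m^2 - 36*m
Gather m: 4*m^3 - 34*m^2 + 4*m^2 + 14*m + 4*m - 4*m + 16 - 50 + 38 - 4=4*m^3 - 30*m^2 + 14*m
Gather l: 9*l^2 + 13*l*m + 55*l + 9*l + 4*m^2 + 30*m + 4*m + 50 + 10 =9*l^2 + l*(13*m + 64) + 4*m^2 + 34*m + 60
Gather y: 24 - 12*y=24 - 12*y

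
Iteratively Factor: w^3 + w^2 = (w)*(w^2 + w) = w*(w + 1)*(w)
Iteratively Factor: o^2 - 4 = (o + 2)*(o - 2)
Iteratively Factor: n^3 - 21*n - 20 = (n - 5)*(n^2 + 5*n + 4) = (n - 5)*(n + 4)*(n + 1)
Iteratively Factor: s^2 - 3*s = (s - 3)*(s)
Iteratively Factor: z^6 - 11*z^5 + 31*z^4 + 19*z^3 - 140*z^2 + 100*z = (z - 2)*(z^5 - 9*z^4 + 13*z^3 + 45*z^2 - 50*z) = (z - 2)*(z - 1)*(z^4 - 8*z^3 + 5*z^2 + 50*z) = (z - 5)*(z - 2)*(z - 1)*(z^3 - 3*z^2 - 10*z) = (z - 5)^2*(z - 2)*(z - 1)*(z^2 + 2*z) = z*(z - 5)^2*(z - 2)*(z - 1)*(z + 2)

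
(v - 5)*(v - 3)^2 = v^3 - 11*v^2 + 39*v - 45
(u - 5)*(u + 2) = u^2 - 3*u - 10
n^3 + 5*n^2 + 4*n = n*(n + 1)*(n + 4)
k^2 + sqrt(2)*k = k*(k + sqrt(2))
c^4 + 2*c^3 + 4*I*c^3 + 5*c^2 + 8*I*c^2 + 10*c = c*(c + 2)*(c - I)*(c + 5*I)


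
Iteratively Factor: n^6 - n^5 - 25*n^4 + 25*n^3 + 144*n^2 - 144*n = (n + 4)*(n^5 - 5*n^4 - 5*n^3 + 45*n^2 - 36*n) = n*(n + 4)*(n^4 - 5*n^3 - 5*n^2 + 45*n - 36) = n*(n + 3)*(n + 4)*(n^3 - 8*n^2 + 19*n - 12) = n*(n - 3)*(n + 3)*(n + 4)*(n^2 - 5*n + 4) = n*(n - 3)*(n - 1)*(n + 3)*(n + 4)*(n - 4)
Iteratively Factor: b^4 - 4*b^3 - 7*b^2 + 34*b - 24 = (b - 2)*(b^3 - 2*b^2 - 11*b + 12) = (b - 2)*(b + 3)*(b^2 - 5*b + 4) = (b - 2)*(b - 1)*(b + 3)*(b - 4)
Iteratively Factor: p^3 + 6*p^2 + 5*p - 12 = (p + 4)*(p^2 + 2*p - 3) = (p + 3)*(p + 4)*(p - 1)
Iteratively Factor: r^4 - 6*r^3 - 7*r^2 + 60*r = (r - 4)*(r^3 - 2*r^2 - 15*r) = r*(r - 4)*(r^2 - 2*r - 15) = r*(r - 5)*(r - 4)*(r + 3)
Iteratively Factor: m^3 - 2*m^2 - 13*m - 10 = (m + 2)*(m^2 - 4*m - 5) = (m + 1)*(m + 2)*(m - 5)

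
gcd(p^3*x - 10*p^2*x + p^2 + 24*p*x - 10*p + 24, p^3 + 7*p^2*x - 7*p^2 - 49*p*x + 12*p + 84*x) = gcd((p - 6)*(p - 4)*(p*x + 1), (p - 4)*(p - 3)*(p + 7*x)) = p - 4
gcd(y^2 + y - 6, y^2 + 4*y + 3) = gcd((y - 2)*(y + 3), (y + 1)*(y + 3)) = y + 3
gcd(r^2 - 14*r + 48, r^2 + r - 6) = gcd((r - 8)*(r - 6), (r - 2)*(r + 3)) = 1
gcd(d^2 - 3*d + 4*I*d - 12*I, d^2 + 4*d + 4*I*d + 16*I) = d + 4*I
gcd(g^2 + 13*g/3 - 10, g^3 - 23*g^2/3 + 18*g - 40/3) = g - 5/3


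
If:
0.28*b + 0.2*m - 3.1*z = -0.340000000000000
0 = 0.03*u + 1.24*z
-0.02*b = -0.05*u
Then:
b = -103.333333333333*z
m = 160.166666666667*z - 1.7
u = -41.3333333333333*z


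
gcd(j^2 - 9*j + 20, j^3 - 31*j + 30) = j - 5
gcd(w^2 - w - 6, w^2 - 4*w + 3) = w - 3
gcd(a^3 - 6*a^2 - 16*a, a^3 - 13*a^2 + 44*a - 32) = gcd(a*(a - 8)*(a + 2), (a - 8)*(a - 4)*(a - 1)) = a - 8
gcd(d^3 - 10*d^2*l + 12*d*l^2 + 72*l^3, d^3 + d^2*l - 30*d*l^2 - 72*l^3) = d - 6*l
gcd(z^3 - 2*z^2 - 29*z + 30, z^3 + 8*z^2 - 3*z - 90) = z + 5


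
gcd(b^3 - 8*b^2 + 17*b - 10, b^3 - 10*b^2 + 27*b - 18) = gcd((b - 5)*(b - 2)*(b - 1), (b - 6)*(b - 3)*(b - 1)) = b - 1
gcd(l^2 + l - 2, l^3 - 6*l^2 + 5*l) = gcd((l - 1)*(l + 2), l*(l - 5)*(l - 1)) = l - 1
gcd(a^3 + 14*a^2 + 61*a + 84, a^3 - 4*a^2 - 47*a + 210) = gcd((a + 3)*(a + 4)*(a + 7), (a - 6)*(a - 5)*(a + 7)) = a + 7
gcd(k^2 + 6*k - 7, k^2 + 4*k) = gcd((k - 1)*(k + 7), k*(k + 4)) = 1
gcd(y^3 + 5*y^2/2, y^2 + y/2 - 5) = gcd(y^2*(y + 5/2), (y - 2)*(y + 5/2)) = y + 5/2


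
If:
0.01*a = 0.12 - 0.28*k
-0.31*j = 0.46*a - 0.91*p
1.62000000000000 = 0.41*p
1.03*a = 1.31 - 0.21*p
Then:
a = 0.47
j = 10.91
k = 0.41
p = 3.95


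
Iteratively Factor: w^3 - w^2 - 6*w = (w + 2)*(w^2 - 3*w) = w*(w + 2)*(w - 3)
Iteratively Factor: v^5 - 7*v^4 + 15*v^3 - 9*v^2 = (v - 1)*(v^4 - 6*v^3 + 9*v^2) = v*(v - 1)*(v^3 - 6*v^2 + 9*v) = v*(v - 3)*(v - 1)*(v^2 - 3*v) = v^2*(v - 3)*(v - 1)*(v - 3)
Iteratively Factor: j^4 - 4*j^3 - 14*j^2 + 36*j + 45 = (j - 5)*(j^3 + j^2 - 9*j - 9) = (j - 5)*(j - 3)*(j^2 + 4*j + 3) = (j - 5)*(j - 3)*(j + 3)*(j + 1)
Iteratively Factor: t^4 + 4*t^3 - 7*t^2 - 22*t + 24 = (t - 2)*(t^3 + 6*t^2 + 5*t - 12) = (t - 2)*(t + 4)*(t^2 + 2*t - 3) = (t - 2)*(t + 3)*(t + 4)*(t - 1)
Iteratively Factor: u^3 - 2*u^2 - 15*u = (u - 5)*(u^2 + 3*u) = u*(u - 5)*(u + 3)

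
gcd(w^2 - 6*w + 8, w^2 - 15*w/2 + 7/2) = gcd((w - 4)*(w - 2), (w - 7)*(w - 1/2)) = 1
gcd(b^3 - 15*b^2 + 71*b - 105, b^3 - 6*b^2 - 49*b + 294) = b - 7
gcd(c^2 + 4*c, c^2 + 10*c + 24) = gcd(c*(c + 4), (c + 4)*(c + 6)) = c + 4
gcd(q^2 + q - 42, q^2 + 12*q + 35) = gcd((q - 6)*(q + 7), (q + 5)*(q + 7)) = q + 7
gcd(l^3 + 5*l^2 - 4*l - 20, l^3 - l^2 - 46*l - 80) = l^2 + 7*l + 10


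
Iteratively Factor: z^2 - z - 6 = (z + 2)*(z - 3)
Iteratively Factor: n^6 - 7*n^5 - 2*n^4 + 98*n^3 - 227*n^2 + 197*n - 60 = (n - 5)*(n^5 - 2*n^4 - 12*n^3 + 38*n^2 - 37*n + 12) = (n - 5)*(n - 1)*(n^4 - n^3 - 13*n^2 + 25*n - 12) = (n - 5)*(n - 1)*(n + 4)*(n^3 - 5*n^2 + 7*n - 3) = (n - 5)*(n - 1)^2*(n + 4)*(n^2 - 4*n + 3) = (n - 5)*(n - 1)^3*(n + 4)*(n - 3)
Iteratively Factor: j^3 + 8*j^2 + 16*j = (j + 4)*(j^2 + 4*j) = (j + 4)^2*(j)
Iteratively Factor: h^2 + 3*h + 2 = (h + 1)*(h + 2)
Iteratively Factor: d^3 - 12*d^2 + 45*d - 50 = (d - 5)*(d^2 - 7*d + 10) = (d - 5)*(d - 2)*(d - 5)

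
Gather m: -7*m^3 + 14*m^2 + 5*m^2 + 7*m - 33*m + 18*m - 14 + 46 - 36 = -7*m^3 + 19*m^2 - 8*m - 4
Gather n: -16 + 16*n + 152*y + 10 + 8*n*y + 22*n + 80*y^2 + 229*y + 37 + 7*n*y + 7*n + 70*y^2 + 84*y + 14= n*(15*y + 45) + 150*y^2 + 465*y + 45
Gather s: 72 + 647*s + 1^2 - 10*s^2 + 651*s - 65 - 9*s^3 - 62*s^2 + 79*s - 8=-9*s^3 - 72*s^2 + 1377*s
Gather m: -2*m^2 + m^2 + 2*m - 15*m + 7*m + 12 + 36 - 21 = -m^2 - 6*m + 27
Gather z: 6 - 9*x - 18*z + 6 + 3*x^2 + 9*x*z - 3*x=3*x^2 - 12*x + z*(9*x - 18) + 12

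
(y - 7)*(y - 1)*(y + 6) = y^3 - 2*y^2 - 41*y + 42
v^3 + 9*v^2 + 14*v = v*(v + 2)*(v + 7)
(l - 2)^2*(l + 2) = l^3 - 2*l^2 - 4*l + 8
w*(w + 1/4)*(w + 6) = w^3 + 25*w^2/4 + 3*w/2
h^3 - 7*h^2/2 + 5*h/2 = h*(h - 5/2)*(h - 1)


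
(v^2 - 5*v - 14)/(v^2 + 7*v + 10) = (v - 7)/(v + 5)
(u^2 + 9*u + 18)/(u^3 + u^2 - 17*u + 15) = (u^2 + 9*u + 18)/(u^3 + u^2 - 17*u + 15)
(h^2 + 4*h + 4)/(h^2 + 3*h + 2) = (h + 2)/(h + 1)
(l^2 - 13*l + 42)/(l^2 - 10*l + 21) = (l - 6)/(l - 3)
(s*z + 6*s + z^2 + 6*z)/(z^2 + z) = (s*z + 6*s + z^2 + 6*z)/(z*(z + 1))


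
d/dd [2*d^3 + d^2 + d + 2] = 6*d^2 + 2*d + 1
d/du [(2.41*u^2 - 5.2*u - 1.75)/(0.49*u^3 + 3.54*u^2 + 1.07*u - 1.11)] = (-1.1809*u^4 + 5.096*u^3 + 23.5592*u^2 + 7.0398*u + 7.6445)/(0.2401*u^6 + 3.4692*u^5 + 13.5802*u^4 + 6.4878*u^3 - 6.7139*u^2 - 2.3754*u + 1.2321)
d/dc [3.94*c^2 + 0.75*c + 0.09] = 7.88*c + 0.75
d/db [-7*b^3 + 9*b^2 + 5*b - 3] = -21*b^2 + 18*b + 5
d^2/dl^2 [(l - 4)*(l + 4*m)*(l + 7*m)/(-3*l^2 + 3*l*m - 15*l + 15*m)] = 2*(-(l - 4)*(l + 4*m)*(l + 7*m)*(2*l - m + 5)^2 + (-3*l - 11*m + 4)*(l^2 - l*m + 5*l - 5*m)^2 + (l^2 - l*m + 5*l - 5*m)*((l - 4)*(l + 4*m)*(l + 7*m) + (l - 4)*(l + 4*m)*(2*l - m + 5) + (l - 4)*(l + 7*m)*(2*l - m + 5) + (l + 4*m)*(l + 7*m)*(2*l - m + 5)))/(3*(l^2 - l*m + 5*l - 5*m)^3)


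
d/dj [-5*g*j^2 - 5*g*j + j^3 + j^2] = -10*g*j - 5*g + 3*j^2 + 2*j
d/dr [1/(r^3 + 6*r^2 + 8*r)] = (-3*r^2 - 12*r - 8)/(r^2*(r^2 + 6*r + 8)^2)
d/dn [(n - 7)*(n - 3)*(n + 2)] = 3*n^2 - 16*n + 1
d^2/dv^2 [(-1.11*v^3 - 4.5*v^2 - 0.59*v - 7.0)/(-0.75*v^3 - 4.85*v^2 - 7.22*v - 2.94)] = (-3.01275000000001*v^6 - 34.07265*v^5 - 115.44885*v^4 + 58.7689179999998*v^3 + 956.141088*v^2 + 1385.193516*v + 582.916376)/(0.421875*v^9 + 8.184375*v^8 + 65.109375*v^7 + 276.621875*v^6 + 690.95175*v^5 + 1061.45727*v^4 + 1013.515028*v^3 + 585.536868*v^2 + 187.220376*v + 25.412184)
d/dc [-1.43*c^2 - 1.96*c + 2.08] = -2.86*c - 1.96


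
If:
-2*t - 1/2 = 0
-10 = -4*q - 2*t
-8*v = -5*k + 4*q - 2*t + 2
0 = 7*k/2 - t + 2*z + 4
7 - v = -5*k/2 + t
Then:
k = -71/15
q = 21/8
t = -1/4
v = -55/12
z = 739/120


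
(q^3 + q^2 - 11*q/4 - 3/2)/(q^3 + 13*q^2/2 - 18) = (q + 1/2)/(q + 6)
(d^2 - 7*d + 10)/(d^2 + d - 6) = (d - 5)/(d + 3)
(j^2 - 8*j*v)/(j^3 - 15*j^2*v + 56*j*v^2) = 1/(j - 7*v)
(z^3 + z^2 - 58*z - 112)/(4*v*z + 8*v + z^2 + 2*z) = (z^2 - z - 56)/(4*v + z)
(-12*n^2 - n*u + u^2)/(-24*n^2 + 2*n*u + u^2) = (3*n + u)/(6*n + u)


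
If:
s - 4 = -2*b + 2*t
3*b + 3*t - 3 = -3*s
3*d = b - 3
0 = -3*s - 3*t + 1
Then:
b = 2/3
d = -7/9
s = 10/9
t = -7/9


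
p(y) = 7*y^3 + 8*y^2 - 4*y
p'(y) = 21*y^2 + 16*y - 4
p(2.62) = 170.33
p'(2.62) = 182.07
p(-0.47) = 2.92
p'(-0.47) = -6.88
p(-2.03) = -17.47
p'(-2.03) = 50.06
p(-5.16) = -728.07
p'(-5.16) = 472.58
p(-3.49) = -186.16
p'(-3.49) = 195.94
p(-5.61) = -961.69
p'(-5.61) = 567.15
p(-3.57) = -202.26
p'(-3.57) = 206.52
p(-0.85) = 4.88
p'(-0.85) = -2.43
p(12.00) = 13200.00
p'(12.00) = 3212.00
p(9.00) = 5715.00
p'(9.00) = 1841.00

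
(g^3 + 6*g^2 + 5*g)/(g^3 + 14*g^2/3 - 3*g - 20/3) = 3*g/(3*g - 4)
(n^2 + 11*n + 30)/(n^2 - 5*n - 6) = (n^2 + 11*n + 30)/(n^2 - 5*n - 6)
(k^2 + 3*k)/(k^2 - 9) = k/(k - 3)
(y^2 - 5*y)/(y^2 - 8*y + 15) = y/(y - 3)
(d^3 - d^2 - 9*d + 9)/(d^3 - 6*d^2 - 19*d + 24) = (d - 3)/(d - 8)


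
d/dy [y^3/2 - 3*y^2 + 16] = 3*y*(y - 4)/2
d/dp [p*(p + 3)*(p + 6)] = 3*p^2 + 18*p + 18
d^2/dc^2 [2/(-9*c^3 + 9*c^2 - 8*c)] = 4*(9*c*(3*c - 1)*(9*c^2 - 9*c + 8) - (27*c^2 - 18*c + 8)^2)/(c^3*(9*c^2 - 9*c + 8)^3)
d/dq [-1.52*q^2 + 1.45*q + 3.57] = 1.45 - 3.04*q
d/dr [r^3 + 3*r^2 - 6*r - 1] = 3*r^2 + 6*r - 6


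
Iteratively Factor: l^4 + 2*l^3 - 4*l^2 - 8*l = (l)*(l^3 + 2*l^2 - 4*l - 8) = l*(l + 2)*(l^2 - 4) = l*(l - 2)*(l + 2)*(l + 2)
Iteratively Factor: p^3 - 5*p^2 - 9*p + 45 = (p + 3)*(p^2 - 8*p + 15) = (p - 5)*(p + 3)*(p - 3)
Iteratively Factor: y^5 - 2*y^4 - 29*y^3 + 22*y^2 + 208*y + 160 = (y - 5)*(y^4 + 3*y^3 - 14*y^2 - 48*y - 32) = (y - 5)*(y + 1)*(y^3 + 2*y^2 - 16*y - 32) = (y - 5)*(y - 4)*(y + 1)*(y^2 + 6*y + 8) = (y - 5)*(y - 4)*(y + 1)*(y + 2)*(y + 4)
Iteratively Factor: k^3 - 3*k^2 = (k - 3)*(k^2) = k*(k - 3)*(k)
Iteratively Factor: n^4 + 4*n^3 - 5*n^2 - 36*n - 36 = (n + 2)*(n^3 + 2*n^2 - 9*n - 18) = (n + 2)*(n + 3)*(n^2 - n - 6) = (n - 3)*(n + 2)*(n + 3)*(n + 2)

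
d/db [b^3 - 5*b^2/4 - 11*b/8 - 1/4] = 3*b^2 - 5*b/2 - 11/8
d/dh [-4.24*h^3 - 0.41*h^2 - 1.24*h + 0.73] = -12.72*h^2 - 0.82*h - 1.24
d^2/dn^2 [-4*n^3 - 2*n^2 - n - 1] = -24*n - 4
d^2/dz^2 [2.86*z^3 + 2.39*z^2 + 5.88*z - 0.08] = 17.16*z + 4.78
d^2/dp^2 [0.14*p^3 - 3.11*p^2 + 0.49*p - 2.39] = 0.84*p - 6.22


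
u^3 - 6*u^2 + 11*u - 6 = (u - 3)*(u - 2)*(u - 1)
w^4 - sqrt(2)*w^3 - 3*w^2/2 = w^2*(w - 3*sqrt(2)/2)*(w + sqrt(2)/2)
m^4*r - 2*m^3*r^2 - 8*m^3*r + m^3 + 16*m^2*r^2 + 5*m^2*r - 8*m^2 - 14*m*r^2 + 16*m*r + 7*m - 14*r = (m - 7)*(m - 1)*(m - 2*r)*(m*r + 1)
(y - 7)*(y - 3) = y^2 - 10*y + 21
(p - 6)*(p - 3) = p^2 - 9*p + 18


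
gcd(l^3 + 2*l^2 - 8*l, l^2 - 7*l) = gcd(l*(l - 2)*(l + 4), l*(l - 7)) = l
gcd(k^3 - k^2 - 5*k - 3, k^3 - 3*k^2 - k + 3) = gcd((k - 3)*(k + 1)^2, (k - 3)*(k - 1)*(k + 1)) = k^2 - 2*k - 3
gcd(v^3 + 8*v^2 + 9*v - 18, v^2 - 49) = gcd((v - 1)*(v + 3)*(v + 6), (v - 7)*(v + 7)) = 1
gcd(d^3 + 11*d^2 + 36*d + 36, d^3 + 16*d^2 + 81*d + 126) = d^2 + 9*d + 18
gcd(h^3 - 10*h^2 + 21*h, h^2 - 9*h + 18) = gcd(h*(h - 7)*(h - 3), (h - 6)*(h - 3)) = h - 3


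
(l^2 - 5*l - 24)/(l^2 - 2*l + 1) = (l^2 - 5*l - 24)/(l^2 - 2*l + 1)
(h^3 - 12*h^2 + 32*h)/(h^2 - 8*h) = h - 4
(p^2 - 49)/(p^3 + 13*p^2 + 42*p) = (p - 7)/(p*(p + 6))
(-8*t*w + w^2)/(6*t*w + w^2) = (-8*t + w)/(6*t + w)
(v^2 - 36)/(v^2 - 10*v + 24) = (v + 6)/(v - 4)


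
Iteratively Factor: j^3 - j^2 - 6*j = (j + 2)*(j^2 - 3*j) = j*(j + 2)*(j - 3)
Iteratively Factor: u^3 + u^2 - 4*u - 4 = (u - 2)*(u^2 + 3*u + 2) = (u - 2)*(u + 1)*(u + 2)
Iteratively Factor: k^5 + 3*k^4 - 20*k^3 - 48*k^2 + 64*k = (k - 1)*(k^4 + 4*k^3 - 16*k^2 - 64*k) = k*(k - 1)*(k^3 + 4*k^2 - 16*k - 64) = k*(k - 1)*(k + 4)*(k^2 - 16) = k*(k - 4)*(k - 1)*(k + 4)*(k + 4)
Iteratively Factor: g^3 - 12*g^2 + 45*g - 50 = (g - 5)*(g^2 - 7*g + 10) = (g - 5)*(g - 2)*(g - 5)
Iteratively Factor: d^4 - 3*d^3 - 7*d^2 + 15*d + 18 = (d + 2)*(d^3 - 5*d^2 + 3*d + 9) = (d - 3)*(d + 2)*(d^2 - 2*d - 3) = (d - 3)*(d + 1)*(d + 2)*(d - 3)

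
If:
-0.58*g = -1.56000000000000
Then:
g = 2.69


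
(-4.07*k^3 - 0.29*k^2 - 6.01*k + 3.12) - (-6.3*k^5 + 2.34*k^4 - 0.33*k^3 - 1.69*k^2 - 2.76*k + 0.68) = 6.3*k^5 - 2.34*k^4 - 3.74*k^3 + 1.4*k^2 - 3.25*k + 2.44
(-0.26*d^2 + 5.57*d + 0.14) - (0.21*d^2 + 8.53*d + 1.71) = -0.47*d^2 - 2.96*d - 1.57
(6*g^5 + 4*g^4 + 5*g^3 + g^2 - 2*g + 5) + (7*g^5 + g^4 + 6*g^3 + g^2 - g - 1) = 13*g^5 + 5*g^4 + 11*g^3 + 2*g^2 - 3*g + 4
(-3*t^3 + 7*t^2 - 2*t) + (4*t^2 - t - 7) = -3*t^3 + 11*t^2 - 3*t - 7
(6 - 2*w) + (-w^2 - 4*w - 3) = -w^2 - 6*w + 3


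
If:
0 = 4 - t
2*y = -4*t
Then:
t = 4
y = -8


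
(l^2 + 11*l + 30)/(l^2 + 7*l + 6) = (l + 5)/(l + 1)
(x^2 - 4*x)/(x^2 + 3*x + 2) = x*(x - 4)/(x^2 + 3*x + 2)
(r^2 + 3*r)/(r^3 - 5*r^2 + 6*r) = (r + 3)/(r^2 - 5*r + 6)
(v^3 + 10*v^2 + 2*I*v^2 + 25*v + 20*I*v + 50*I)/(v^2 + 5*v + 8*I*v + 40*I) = (v^2 + v*(5 + 2*I) + 10*I)/(v + 8*I)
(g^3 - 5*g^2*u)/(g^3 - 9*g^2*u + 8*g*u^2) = g*(g - 5*u)/(g^2 - 9*g*u + 8*u^2)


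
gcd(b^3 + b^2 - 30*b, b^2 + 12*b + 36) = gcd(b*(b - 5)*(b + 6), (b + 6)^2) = b + 6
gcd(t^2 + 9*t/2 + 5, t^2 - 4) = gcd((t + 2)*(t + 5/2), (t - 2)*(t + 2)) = t + 2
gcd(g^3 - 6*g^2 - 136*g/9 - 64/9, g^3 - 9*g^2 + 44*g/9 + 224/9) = g^2 - 20*g/3 - 32/3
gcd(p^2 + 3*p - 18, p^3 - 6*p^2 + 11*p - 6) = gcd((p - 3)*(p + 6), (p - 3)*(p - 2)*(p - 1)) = p - 3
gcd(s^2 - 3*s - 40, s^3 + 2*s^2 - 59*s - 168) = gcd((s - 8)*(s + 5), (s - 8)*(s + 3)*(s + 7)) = s - 8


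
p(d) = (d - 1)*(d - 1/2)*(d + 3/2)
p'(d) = (d - 1)*(d - 1/2) + (d - 1)*(d + 3/2) + (d - 1/2)*(d + 3/2) = 3*d^2 - 7/4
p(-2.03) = -4.06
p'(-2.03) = 10.61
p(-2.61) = -12.46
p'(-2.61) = 18.69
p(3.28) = 30.30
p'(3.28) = 30.53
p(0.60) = -0.08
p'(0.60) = -0.67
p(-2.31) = -7.53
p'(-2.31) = 14.26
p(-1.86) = -2.43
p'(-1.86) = 8.63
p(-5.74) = -178.32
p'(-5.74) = 97.09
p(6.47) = 260.27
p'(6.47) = 123.83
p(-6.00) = -204.75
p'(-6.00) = 106.25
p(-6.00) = -204.75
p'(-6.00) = 106.25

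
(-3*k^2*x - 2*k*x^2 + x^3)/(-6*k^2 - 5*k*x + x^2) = x*(-3*k + x)/(-6*k + x)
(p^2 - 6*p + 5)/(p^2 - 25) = (p - 1)/(p + 5)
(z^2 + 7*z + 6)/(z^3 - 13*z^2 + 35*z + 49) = (z + 6)/(z^2 - 14*z + 49)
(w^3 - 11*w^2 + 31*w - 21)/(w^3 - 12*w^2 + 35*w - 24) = (w - 7)/(w - 8)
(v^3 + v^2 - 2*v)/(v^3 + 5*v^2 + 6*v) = (v - 1)/(v + 3)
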